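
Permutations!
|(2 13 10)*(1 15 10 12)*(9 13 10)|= 10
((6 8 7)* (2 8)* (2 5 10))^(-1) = ((2 8 7 6 5 10))^(-1) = (2 10 5 6 7 8)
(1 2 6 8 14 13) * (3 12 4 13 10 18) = (1 2 6 8 14 10 18 3 12 4 13) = [0, 2, 6, 12, 13, 5, 8, 7, 14, 9, 18, 11, 4, 1, 10, 15, 16, 17, 3]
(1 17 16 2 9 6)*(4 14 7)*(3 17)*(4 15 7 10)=[0, 3, 9, 17, 14, 5, 1, 15, 8, 6, 4, 11, 12, 13, 10, 7, 2, 16]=(1 3 17 16 2 9 6)(4 14 10)(7 15)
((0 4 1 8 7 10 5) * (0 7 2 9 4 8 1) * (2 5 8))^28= (10)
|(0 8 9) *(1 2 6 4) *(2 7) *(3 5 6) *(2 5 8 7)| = |(0 7 5 6 4 1 2 3 8 9)| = 10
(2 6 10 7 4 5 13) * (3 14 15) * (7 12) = (2 6 10 12 7 4 5 13)(3 14 15) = [0, 1, 6, 14, 5, 13, 10, 4, 8, 9, 12, 11, 7, 2, 15, 3]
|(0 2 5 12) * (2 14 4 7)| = 7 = |(0 14 4 7 2 5 12)|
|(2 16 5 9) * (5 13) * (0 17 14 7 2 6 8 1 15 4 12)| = 15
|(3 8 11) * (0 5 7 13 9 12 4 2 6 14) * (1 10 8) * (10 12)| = |(0 5 7 13 9 10 8 11 3 1 12 4 2 6 14)| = 15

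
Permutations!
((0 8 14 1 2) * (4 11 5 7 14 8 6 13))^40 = (14)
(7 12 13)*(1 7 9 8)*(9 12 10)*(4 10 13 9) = (1 7 13 12 9 8)(4 10) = [0, 7, 2, 3, 10, 5, 6, 13, 1, 8, 4, 11, 9, 12]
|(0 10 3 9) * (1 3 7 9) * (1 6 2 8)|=20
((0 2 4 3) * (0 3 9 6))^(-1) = (0 6 9 4 2)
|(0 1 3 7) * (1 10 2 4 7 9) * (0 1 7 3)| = |(0 10 2 4 3 9 7 1)| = 8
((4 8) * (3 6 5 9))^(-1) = ((3 6 5 9)(4 8))^(-1) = (3 9 5 6)(4 8)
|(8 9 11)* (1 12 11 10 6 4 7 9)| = 20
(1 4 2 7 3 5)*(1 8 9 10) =(1 4 2 7 3 5 8 9 10) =[0, 4, 7, 5, 2, 8, 6, 3, 9, 10, 1]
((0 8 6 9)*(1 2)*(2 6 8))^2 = (0 1 9 2 6)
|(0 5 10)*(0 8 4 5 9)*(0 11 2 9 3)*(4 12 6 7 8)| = |(0 3)(2 9 11)(4 5 10)(6 7 8 12)| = 12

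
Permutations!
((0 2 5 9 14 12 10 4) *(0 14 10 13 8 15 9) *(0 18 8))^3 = ((0 2 5 18 8 15 9 10 4 14 12 13))^3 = (0 18 9 14)(2 8 10 12)(4 13 5 15)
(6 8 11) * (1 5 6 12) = (1 5 6 8 11 12) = [0, 5, 2, 3, 4, 6, 8, 7, 11, 9, 10, 12, 1]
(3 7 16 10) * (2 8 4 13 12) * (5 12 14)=[0, 1, 8, 7, 13, 12, 6, 16, 4, 9, 3, 11, 2, 14, 5, 15, 10]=(2 8 4 13 14 5 12)(3 7 16 10)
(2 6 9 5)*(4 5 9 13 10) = (2 6 13 10 4 5) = [0, 1, 6, 3, 5, 2, 13, 7, 8, 9, 4, 11, 12, 10]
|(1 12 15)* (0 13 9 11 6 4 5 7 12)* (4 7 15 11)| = 28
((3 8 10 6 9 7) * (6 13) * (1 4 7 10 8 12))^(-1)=(1 12 3 7 4)(6 13 10 9)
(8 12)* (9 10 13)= [0, 1, 2, 3, 4, 5, 6, 7, 12, 10, 13, 11, 8, 9]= (8 12)(9 10 13)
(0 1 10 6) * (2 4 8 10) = (0 1 2 4 8 10 6) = [1, 2, 4, 3, 8, 5, 0, 7, 10, 9, 6]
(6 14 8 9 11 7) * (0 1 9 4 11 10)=(0 1 9 10)(4 11 7 6 14 8)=[1, 9, 2, 3, 11, 5, 14, 6, 4, 10, 0, 7, 12, 13, 8]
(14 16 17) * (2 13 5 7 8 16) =(2 13 5 7 8 16 17 14) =[0, 1, 13, 3, 4, 7, 6, 8, 16, 9, 10, 11, 12, 5, 2, 15, 17, 14]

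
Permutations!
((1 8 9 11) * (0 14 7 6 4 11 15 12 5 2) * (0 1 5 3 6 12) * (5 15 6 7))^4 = (0 1 4 14 8 11 5 9 15 2 6)(3 7 12)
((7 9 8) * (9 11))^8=(11)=((7 11 9 8))^8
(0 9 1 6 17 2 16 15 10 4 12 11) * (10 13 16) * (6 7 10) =(0 9 1 7 10 4 12 11)(2 6 17)(13 16 15) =[9, 7, 6, 3, 12, 5, 17, 10, 8, 1, 4, 0, 11, 16, 14, 13, 15, 2]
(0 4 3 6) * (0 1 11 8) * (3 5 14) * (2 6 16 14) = (0 4 5 2 6 1 11 8)(3 16 14) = [4, 11, 6, 16, 5, 2, 1, 7, 0, 9, 10, 8, 12, 13, 3, 15, 14]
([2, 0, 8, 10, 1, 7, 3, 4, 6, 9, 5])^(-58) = (0 8 3 5 4)(1 2 6 10 7)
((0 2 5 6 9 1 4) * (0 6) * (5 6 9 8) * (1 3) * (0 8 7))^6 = (0 6)(1 9)(2 7)(3 4)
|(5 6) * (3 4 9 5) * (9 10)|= 6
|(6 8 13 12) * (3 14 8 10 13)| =|(3 14 8)(6 10 13 12)| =12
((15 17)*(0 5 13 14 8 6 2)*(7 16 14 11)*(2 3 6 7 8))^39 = ((0 5 13 11 8 7 16 14 2)(3 6)(15 17))^39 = (0 11 16)(2 13 7)(3 6)(5 8 14)(15 17)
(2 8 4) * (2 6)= (2 8 4 6)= [0, 1, 8, 3, 6, 5, 2, 7, 4]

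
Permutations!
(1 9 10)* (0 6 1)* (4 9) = (0 6 1 4 9 10) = [6, 4, 2, 3, 9, 5, 1, 7, 8, 10, 0]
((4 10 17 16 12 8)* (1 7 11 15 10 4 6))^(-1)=(1 6 8 12 16 17 10 15 11 7)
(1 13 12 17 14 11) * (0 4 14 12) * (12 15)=(0 4 14 11 1 13)(12 17 15)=[4, 13, 2, 3, 14, 5, 6, 7, 8, 9, 10, 1, 17, 0, 11, 12, 16, 15]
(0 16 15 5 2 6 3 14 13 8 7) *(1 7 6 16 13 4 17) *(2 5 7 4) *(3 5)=[13, 4, 16, 14, 17, 3, 5, 0, 6, 9, 10, 11, 12, 8, 2, 7, 15, 1]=(0 13 8 6 5 3 14 2 16 15 7)(1 4 17)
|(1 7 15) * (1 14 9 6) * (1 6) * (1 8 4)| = |(1 7 15 14 9 8 4)| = 7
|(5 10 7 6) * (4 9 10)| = 6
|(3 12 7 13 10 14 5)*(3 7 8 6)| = |(3 12 8 6)(5 7 13 10 14)| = 20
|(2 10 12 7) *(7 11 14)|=6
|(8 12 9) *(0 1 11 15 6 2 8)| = |(0 1 11 15 6 2 8 12 9)| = 9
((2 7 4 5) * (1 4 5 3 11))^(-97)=((1 4 3 11)(2 7 5))^(-97)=(1 11 3 4)(2 5 7)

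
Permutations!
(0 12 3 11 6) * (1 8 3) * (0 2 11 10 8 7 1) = (0 12)(1 7)(2 11 6)(3 10 8) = [12, 7, 11, 10, 4, 5, 2, 1, 3, 9, 8, 6, 0]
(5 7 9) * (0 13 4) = (0 13 4)(5 7 9) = [13, 1, 2, 3, 0, 7, 6, 9, 8, 5, 10, 11, 12, 4]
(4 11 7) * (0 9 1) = (0 9 1)(4 11 7) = [9, 0, 2, 3, 11, 5, 6, 4, 8, 1, 10, 7]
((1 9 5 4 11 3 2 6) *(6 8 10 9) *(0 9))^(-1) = ((0 9 5 4 11 3 2 8 10)(1 6))^(-1) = (0 10 8 2 3 11 4 5 9)(1 6)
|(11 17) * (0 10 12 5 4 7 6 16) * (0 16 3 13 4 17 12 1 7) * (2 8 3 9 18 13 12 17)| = 90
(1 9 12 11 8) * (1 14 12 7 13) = [0, 9, 2, 3, 4, 5, 6, 13, 14, 7, 10, 8, 11, 1, 12] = (1 9 7 13)(8 14 12 11)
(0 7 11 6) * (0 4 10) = (0 7 11 6 4 10) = [7, 1, 2, 3, 10, 5, 4, 11, 8, 9, 0, 6]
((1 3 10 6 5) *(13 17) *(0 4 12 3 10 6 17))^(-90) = (17)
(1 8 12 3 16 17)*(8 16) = (1 16 17)(3 8 12) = [0, 16, 2, 8, 4, 5, 6, 7, 12, 9, 10, 11, 3, 13, 14, 15, 17, 1]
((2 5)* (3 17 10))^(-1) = ((2 5)(3 17 10))^(-1) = (2 5)(3 10 17)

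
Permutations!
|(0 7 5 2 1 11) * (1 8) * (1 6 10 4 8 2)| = 20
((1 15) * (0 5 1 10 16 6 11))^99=((0 5 1 15 10 16 6 11))^99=(0 15 6 5 10 11 1 16)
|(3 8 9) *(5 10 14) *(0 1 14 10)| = 12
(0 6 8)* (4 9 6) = (0 4 9 6 8) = [4, 1, 2, 3, 9, 5, 8, 7, 0, 6]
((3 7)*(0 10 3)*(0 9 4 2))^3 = (0 7 2 3 4 10 9)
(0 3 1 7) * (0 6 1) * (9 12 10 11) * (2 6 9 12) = (0 3)(1 7 9 2 6)(10 11 12) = [3, 7, 6, 0, 4, 5, 1, 9, 8, 2, 11, 12, 10]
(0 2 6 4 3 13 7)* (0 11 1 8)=(0 2 6 4 3 13 7 11 1 8)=[2, 8, 6, 13, 3, 5, 4, 11, 0, 9, 10, 1, 12, 7]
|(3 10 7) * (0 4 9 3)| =|(0 4 9 3 10 7)| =6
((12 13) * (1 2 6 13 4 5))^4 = ((1 2 6 13 12 4 5))^4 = (1 12 2 4 6 5 13)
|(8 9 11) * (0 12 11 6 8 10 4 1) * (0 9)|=|(0 12 11 10 4 1 9 6 8)|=9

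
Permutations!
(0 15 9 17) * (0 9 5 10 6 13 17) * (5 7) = (0 15 7 5 10 6 13 17 9) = [15, 1, 2, 3, 4, 10, 13, 5, 8, 0, 6, 11, 12, 17, 14, 7, 16, 9]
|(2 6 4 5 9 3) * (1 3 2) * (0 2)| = |(0 2 6 4 5 9)(1 3)| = 6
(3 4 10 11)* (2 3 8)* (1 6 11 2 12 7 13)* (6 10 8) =[0, 10, 3, 4, 8, 5, 11, 13, 12, 9, 2, 6, 7, 1] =(1 10 2 3 4 8 12 7 13)(6 11)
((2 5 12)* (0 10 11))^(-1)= ((0 10 11)(2 5 12))^(-1)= (0 11 10)(2 12 5)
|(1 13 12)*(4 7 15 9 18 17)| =|(1 13 12)(4 7 15 9 18 17)| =6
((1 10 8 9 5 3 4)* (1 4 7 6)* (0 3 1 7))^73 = (0 3)(1 9 10 5 8)(6 7)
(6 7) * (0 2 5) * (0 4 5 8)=(0 2 8)(4 5)(6 7)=[2, 1, 8, 3, 5, 4, 7, 6, 0]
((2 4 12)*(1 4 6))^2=(1 12 6 4 2)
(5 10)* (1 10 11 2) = (1 10 5 11 2) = [0, 10, 1, 3, 4, 11, 6, 7, 8, 9, 5, 2]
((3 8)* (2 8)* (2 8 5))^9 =(2 5)(3 8)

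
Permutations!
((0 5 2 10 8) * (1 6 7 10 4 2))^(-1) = (0 8 10 7 6 1 5)(2 4)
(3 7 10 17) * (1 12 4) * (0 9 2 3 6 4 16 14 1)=(0 9 2 3 7 10 17 6 4)(1 12 16 14)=[9, 12, 3, 7, 0, 5, 4, 10, 8, 2, 17, 11, 16, 13, 1, 15, 14, 6]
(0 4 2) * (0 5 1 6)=(0 4 2 5 1 6)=[4, 6, 5, 3, 2, 1, 0]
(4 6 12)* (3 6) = (3 6 12 4) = [0, 1, 2, 6, 3, 5, 12, 7, 8, 9, 10, 11, 4]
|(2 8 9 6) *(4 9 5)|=6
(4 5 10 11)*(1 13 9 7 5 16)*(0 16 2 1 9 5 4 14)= (0 16 9 7 4 2 1 13 5 10 11 14)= [16, 13, 1, 3, 2, 10, 6, 4, 8, 7, 11, 14, 12, 5, 0, 15, 9]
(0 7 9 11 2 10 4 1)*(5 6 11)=[7, 0, 10, 3, 1, 6, 11, 9, 8, 5, 4, 2]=(0 7 9 5 6 11 2 10 4 1)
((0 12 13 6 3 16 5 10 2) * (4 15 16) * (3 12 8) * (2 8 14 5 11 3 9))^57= ((0 14 5 10 8 9 2)(3 4 15 16 11)(6 12 13))^57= (0 14 5 10 8 9 2)(3 15 11 4 16)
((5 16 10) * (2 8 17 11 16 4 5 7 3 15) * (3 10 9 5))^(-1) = ((2 8 17 11 16 9 5 4 3 15)(7 10))^(-1) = (2 15 3 4 5 9 16 11 17 8)(7 10)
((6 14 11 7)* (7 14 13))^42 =(14)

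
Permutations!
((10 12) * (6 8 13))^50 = (6 13 8) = ((6 8 13)(10 12))^50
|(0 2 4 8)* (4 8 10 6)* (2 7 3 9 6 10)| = |(10)(0 7 3 9 6 4 2 8)| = 8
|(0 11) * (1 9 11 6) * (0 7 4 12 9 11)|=|(0 6 1 11 7 4 12 9)|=8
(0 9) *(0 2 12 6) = (0 9 2 12 6) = [9, 1, 12, 3, 4, 5, 0, 7, 8, 2, 10, 11, 6]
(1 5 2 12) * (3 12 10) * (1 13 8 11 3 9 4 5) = (2 10 9 4 5)(3 12 13 8 11) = [0, 1, 10, 12, 5, 2, 6, 7, 11, 4, 9, 3, 13, 8]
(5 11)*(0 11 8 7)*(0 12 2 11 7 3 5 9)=(0 7 12 2 11 9)(3 5 8)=[7, 1, 11, 5, 4, 8, 6, 12, 3, 0, 10, 9, 2]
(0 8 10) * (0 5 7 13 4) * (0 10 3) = (0 8 3)(4 10 5 7 13) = [8, 1, 2, 0, 10, 7, 6, 13, 3, 9, 5, 11, 12, 4]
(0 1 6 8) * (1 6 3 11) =(0 6 8)(1 3 11) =[6, 3, 2, 11, 4, 5, 8, 7, 0, 9, 10, 1]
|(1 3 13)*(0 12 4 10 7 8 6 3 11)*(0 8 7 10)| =6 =|(0 12 4)(1 11 8 6 3 13)|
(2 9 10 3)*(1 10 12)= [0, 10, 9, 2, 4, 5, 6, 7, 8, 12, 3, 11, 1]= (1 10 3 2 9 12)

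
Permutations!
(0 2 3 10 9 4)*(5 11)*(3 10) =(0 2 10 9 4)(5 11) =[2, 1, 10, 3, 0, 11, 6, 7, 8, 4, 9, 5]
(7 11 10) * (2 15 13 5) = (2 15 13 5)(7 11 10) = [0, 1, 15, 3, 4, 2, 6, 11, 8, 9, 7, 10, 12, 5, 14, 13]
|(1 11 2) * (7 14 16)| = 3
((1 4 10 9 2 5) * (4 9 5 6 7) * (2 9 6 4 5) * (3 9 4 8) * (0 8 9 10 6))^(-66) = ((0 8 3 10 2 9 4 6 7 5 1))^(-66) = (10)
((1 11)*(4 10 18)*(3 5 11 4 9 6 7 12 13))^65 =(1 6 5 18 13 4 7 11 9 3 10 12) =((1 4 10 18 9 6 7 12 13 3 5 11))^65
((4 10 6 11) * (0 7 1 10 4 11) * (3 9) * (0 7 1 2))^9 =((11)(0 1 10 6 7 2)(3 9))^9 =(11)(0 6)(1 7)(2 10)(3 9)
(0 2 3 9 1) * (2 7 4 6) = (0 7 4 6 2 3 9 1) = [7, 0, 3, 9, 6, 5, 2, 4, 8, 1]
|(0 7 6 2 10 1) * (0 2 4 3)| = |(0 7 6 4 3)(1 2 10)| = 15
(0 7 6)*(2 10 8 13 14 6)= (0 7 2 10 8 13 14 6)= [7, 1, 10, 3, 4, 5, 0, 2, 13, 9, 8, 11, 12, 14, 6]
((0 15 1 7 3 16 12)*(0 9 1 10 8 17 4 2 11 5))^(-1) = (0 5 11 2 4 17 8 10 15)(1 9 12 16 3 7)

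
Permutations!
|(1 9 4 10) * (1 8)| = 5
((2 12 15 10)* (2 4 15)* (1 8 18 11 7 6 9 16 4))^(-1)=(1 10 15 4 16 9 6 7 11 18 8)(2 12)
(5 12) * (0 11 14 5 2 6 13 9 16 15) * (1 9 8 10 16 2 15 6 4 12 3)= (0 11 14 5 3 1 9 2 4 12 15)(6 13 8 10 16)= [11, 9, 4, 1, 12, 3, 13, 7, 10, 2, 16, 14, 15, 8, 5, 0, 6]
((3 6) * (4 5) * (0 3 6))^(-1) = ((6)(0 3)(4 5))^(-1) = (6)(0 3)(4 5)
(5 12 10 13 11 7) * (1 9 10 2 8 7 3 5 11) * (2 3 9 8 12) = (1 8 7 11 9 10 13)(2 12 3 5) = [0, 8, 12, 5, 4, 2, 6, 11, 7, 10, 13, 9, 3, 1]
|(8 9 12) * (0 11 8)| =|(0 11 8 9 12)| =5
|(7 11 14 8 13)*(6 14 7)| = |(6 14 8 13)(7 11)| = 4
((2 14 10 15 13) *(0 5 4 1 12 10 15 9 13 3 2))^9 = (0 5 4 1 12 10 9 13)(2 14 15 3)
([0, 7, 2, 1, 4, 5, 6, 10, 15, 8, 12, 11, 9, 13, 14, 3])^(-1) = (1 3 15 8 9 12 10 7)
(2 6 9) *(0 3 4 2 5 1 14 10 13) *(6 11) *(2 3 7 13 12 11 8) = (0 7 13)(1 14 10 12 11 6 9 5)(2 8)(3 4) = [7, 14, 8, 4, 3, 1, 9, 13, 2, 5, 12, 6, 11, 0, 10]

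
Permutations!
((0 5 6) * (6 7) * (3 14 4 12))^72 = ((0 5 7 6)(3 14 4 12))^72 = (14)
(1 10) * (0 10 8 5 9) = (0 10 1 8 5 9) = [10, 8, 2, 3, 4, 9, 6, 7, 5, 0, 1]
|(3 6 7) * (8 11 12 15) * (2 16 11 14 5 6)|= 11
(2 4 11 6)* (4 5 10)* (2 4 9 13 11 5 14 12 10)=(2 14 12 10 9 13 11 6 4 5)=[0, 1, 14, 3, 5, 2, 4, 7, 8, 13, 9, 6, 10, 11, 12]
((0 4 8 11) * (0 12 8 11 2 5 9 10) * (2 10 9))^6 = ((0 4 11 12 8 10)(2 5))^6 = (12)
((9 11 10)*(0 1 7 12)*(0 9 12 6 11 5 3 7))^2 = (3 6 10 9)(5 7 11 12)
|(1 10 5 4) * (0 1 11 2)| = 7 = |(0 1 10 5 4 11 2)|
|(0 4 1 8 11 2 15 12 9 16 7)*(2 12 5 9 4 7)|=10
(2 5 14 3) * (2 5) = [0, 1, 2, 5, 4, 14, 6, 7, 8, 9, 10, 11, 12, 13, 3] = (3 5 14)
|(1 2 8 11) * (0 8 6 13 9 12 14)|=|(0 8 11 1 2 6 13 9 12 14)|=10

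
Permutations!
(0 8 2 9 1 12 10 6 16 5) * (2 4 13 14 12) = [8, 2, 9, 3, 13, 0, 16, 7, 4, 1, 6, 11, 10, 14, 12, 15, 5] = (0 8 4 13 14 12 10 6 16 5)(1 2 9)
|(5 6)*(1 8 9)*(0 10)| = |(0 10)(1 8 9)(5 6)| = 6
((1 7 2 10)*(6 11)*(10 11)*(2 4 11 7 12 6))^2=(1 6)(2 4)(7 11)(10 12)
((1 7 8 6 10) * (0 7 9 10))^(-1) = ((0 7 8 6)(1 9 10))^(-1) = (0 6 8 7)(1 10 9)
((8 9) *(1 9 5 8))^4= ((1 9)(5 8))^4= (9)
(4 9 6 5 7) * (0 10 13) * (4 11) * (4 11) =(0 10 13)(4 9 6 5 7) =[10, 1, 2, 3, 9, 7, 5, 4, 8, 6, 13, 11, 12, 0]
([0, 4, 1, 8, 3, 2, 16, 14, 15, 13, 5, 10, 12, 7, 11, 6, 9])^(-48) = (1 10 7 16 8)(2 11 13 6 3)(4 5 14 9 15)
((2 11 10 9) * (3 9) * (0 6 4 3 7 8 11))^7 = (0 6 4 3 9 2)(7 10 11 8) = ((0 6 4 3 9 2)(7 8 11 10))^7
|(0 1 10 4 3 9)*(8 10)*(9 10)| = 12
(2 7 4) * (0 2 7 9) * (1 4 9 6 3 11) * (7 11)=(0 2 6 3 7 9)(1 4 11)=[2, 4, 6, 7, 11, 5, 3, 9, 8, 0, 10, 1]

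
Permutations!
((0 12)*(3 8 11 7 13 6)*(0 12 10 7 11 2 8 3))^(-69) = (0 10 7 13 6)(2 8) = ((0 10 7 13 6)(2 8))^(-69)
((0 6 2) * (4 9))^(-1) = ((0 6 2)(4 9))^(-1) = (0 2 6)(4 9)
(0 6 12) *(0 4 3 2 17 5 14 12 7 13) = (0 6 7 13)(2 17 5 14 12 4 3) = [6, 1, 17, 2, 3, 14, 7, 13, 8, 9, 10, 11, 4, 0, 12, 15, 16, 5]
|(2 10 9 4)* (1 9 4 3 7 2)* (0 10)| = 8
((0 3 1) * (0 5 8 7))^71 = ((0 3 1 5 8 7))^71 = (0 7 8 5 1 3)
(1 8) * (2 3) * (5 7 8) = [0, 5, 3, 2, 4, 7, 6, 8, 1] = (1 5 7 8)(2 3)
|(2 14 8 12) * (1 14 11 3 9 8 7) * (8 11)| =3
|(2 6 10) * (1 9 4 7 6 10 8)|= 6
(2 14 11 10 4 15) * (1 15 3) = [0, 15, 14, 1, 3, 5, 6, 7, 8, 9, 4, 10, 12, 13, 11, 2] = (1 15 2 14 11 10 4 3)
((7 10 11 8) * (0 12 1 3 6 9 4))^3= (0 3 4 1 9 12 6)(7 8 11 10)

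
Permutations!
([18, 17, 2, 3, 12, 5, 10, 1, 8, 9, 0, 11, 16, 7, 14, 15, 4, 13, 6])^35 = (0 10 6 18)(1 7 13 17)(4 16 12)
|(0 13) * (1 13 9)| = 4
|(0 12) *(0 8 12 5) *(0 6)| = 6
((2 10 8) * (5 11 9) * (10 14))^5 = ((2 14 10 8)(5 11 9))^5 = (2 14 10 8)(5 9 11)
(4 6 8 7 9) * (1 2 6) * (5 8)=[0, 2, 6, 3, 1, 8, 5, 9, 7, 4]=(1 2 6 5 8 7 9 4)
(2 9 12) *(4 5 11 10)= (2 9 12)(4 5 11 10)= [0, 1, 9, 3, 5, 11, 6, 7, 8, 12, 4, 10, 2]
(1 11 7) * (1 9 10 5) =(1 11 7 9 10 5) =[0, 11, 2, 3, 4, 1, 6, 9, 8, 10, 5, 7]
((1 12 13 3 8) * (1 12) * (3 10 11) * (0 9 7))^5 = (0 7 9)(3 11 10 13 12 8)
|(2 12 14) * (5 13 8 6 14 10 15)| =|(2 12 10 15 5 13 8 6 14)| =9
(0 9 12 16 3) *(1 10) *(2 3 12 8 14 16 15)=(0 9 8 14 16 12 15 2 3)(1 10)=[9, 10, 3, 0, 4, 5, 6, 7, 14, 8, 1, 11, 15, 13, 16, 2, 12]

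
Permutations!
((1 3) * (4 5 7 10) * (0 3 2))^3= ((0 3 1 2)(4 5 7 10))^3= (0 2 1 3)(4 10 7 5)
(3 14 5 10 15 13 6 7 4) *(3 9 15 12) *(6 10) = (3 14 5 6 7 4 9 15 13 10 12) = [0, 1, 2, 14, 9, 6, 7, 4, 8, 15, 12, 11, 3, 10, 5, 13]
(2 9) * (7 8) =(2 9)(7 8) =[0, 1, 9, 3, 4, 5, 6, 8, 7, 2]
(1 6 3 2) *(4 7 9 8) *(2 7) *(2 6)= (1 2)(3 7 9 8 4 6)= [0, 2, 1, 7, 6, 5, 3, 9, 4, 8]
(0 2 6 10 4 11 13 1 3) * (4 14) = [2, 3, 6, 0, 11, 5, 10, 7, 8, 9, 14, 13, 12, 1, 4] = (0 2 6 10 14 4 11 13 1 3)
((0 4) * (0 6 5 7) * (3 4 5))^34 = (0 5 7)(3 4 6)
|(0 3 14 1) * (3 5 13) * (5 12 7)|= 8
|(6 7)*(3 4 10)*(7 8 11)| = 12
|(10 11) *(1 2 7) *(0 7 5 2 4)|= 4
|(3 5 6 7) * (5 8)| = |(3 8 5 6 7)| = 5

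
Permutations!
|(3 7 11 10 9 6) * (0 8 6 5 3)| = |(0 8 6)(3 7 11 10 9 5)| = 6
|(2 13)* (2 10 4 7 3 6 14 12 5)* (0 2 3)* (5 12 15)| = 30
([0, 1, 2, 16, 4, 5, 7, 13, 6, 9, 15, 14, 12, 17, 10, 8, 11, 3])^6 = [0, 1, 2, 8, 4, 5, 11, 14, 16, 9, 17, 7, 12, 10, 13, 3, 6, 15]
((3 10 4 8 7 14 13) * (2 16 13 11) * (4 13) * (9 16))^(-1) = (2 11 14 7 8 4 16 9)(3 13 10)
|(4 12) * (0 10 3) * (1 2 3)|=10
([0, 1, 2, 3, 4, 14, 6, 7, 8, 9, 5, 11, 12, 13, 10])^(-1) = (5 10 14)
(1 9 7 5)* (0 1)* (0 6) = (0 1 9 7 5 6) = [1, 9, 2, 3, 4, 6, 0, 5, 8, 7]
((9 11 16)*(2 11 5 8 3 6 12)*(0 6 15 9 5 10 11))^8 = (16)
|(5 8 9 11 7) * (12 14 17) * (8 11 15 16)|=12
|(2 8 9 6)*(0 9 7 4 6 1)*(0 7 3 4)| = 20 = |(0 9 1 7)(2 8 3 4 6)|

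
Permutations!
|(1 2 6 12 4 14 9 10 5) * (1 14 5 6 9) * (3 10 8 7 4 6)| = |(1 2 9 8 7 4 5 14)(3 10)(6 12)| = 8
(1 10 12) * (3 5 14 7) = (1 10 12)(3 5 14 7) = [0, 10, 2, 5, 4, 14, 6, 3, 8, 9, 12, 11, 1, 13, 7]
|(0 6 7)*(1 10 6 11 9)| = 7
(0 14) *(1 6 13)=(0 14)(1 6 13)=[14, 6, 2, 3, 4, 5, 13, 7, 8, 9, 10, 11, 12, 1, 0]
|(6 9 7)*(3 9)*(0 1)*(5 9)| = 10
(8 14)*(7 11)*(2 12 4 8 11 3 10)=(2 12 4 8 14 11 7 3 10)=[0, 1, 12, 10, 8, 5, 6, 3, 14, 9, 2, 7, 4, 13, 11]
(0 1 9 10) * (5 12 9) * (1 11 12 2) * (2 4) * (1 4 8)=(0 11 12 9 10)(1 5 8)(2 4)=[11, 5, 4, 3, 2, 8, 6, 7, 1, 10, 0, 12, 9]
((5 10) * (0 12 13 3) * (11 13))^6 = (0 12 11 13 3)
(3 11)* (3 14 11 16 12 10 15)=(3 16 12 10 15)(11 14)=[0, 1, 2, 16, 4, 5, 6, 7, 8, 9, 15, 14, 10, 13, 11, 3, 12]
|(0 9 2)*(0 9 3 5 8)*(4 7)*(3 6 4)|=14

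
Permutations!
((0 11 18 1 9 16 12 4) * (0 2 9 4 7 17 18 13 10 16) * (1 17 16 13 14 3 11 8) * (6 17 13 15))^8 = ((0 8 1 4 2 9)(3 11 14)(6 17 18 13 10 15)(7 16 12))^8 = (0 1 2)(3 14 11)(4 9 8)(6 18 10)(7 12 16)(13 15 17)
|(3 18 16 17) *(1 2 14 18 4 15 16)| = |(1 2 14 18)(3 4 15 16 17)| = 20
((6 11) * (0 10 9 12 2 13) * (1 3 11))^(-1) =((0 10 9 12 2 13)(1 3 11 6))^(-1) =(0 13 2 12 9 10)(1 6 11 3)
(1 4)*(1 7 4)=[0, 1, 2, 3, 7, 5, 6, 4]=(4 7)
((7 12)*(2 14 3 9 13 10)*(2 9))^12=(14)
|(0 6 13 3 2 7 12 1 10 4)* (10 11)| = |(0 6 13 3 2 7 12 1 11 10 4)| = 11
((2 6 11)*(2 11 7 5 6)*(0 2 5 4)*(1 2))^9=(11)(0 2 6 4 1 5 7)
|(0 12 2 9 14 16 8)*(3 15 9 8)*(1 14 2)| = 10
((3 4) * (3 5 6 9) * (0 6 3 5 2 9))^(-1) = ((0 6)(2 9 5 3 4))^(-1) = (0 6)(2 4 3 5 9)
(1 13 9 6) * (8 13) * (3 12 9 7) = [0, 8, 2, 12, 4, 5, 1, 3, 13, 6, 10, 11, 9, 7] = (1 8 13 7 3 12 9 6)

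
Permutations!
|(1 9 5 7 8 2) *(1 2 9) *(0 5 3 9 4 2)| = 6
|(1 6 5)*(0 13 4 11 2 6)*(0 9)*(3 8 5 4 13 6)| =10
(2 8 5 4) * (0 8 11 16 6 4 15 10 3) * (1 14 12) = [8, 14, 11, 0, 2, 15, 4, 7, 5, 9, 3, 16, 1, 13, 12, 10, 6] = (0 8 5 15 10 3)(1 14 12)(2 11 16 6 4)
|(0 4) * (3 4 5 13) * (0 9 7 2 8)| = 9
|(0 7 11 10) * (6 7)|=5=|(0 6 7 11 10)|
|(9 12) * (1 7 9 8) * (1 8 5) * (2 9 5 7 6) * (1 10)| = 8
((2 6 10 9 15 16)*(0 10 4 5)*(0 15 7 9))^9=(0 10)(2 5)(4 16)(6 15)(7 9)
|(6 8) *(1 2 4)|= 6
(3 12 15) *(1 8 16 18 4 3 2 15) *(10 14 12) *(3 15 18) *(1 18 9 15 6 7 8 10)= [0, 10, 9, 1, 6, 5, 7, 8, 16, 15, 14, 11, 18, 13, 12, 2, 3, 17, 4]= (1 10 14 12 18 4 6 7 8 16 3)(2 9 15)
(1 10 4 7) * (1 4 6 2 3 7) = (1 10 6 2 3 7 4) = [0, 10, 3, 7, 1, 5, 2, 4, 8, 9, 6]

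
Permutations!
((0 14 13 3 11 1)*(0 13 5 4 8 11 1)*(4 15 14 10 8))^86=((0 10 8 11)(1 13 3)(5 15 14))^86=(0 8)(1 3 13)(5 14 15)(10 11)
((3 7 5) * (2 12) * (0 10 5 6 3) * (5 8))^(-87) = ((0 10 8 5)(2 12)(3 7 6))^(-87) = (0 10 8 5)(2 12)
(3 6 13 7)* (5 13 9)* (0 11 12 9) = (0 11 12 9 5 13 7 3 6) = [11, 1, 2, 6, 4, 13, 0, 3, 8, 5, 10, 12, 9, 7]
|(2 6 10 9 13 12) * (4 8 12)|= 8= |(2 6 10 9 13 4 8 12)|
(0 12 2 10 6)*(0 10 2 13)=[12, 1, 2, 3, 4, 5, 10, 7, 8, 9, 6, 11, 13, 0]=(0 12 13)(6 10)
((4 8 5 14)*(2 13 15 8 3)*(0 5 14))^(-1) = (0 5)(2 3 4 14 8 15 13)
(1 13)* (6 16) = (1 13)(6 16) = [0, 13, 2, 3, 4, 5, 16, 7, 8, 9, 10, 11, 12, 1, 14, 15, 6]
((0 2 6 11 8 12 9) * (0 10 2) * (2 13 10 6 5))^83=(2 5)(6 12 11 9 8)(10 13)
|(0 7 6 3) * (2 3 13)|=|(0 7 6 13 2 3)|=6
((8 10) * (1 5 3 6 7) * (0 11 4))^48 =((0 11 4)(1 5 3 6 7)(8 10))^48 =(11)(1 6 5 7 3)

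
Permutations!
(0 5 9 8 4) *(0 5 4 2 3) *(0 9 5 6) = (0 4 6)(2 3 9 8) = [4, 1, 3, 9, 6, 5, 0, 7, 2, 8]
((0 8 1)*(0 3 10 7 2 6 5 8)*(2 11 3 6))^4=(11)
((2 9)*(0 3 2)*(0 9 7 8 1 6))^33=((9)(0 3 2 7 8 1 6))^33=(9)(0 1 7 3 6 8 2)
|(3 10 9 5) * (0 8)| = |(0 8)(3 10 9 5)| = 4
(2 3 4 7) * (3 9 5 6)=(2 9 5 6 3 4 7)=[0, 1, 9, 4, 7, 6, 3, 2, 8, 5]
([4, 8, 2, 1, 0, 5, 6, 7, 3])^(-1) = (0 4)(1 3 8)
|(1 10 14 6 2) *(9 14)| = |(1 10 9 14 6 2)| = 6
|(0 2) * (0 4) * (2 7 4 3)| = |(0 7 4)(2 3)| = 6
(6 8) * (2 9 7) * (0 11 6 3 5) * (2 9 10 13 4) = (0 11 6 8 3 5)(2 10 13 4)(7 9) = [11, 1, 10, 5, 2, 0, 8, 9, 3, 7, 13, 6, 12, 4]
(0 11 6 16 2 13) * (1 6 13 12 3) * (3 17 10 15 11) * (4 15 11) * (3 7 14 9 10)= (0 7 14 9 10 11 13)(1 6 16 2 12 17 3)(4 15)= [7, 6, 12, 1, 15, 5, 16, 14, 8, 10, 11, 13, 17, 0, 9, 4, 2, 3]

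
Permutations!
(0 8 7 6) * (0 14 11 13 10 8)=(6 14 11 13 10 8 7)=[0, 1, 2, 3, 4, 5, 14, 6, 7, 9, 8, 13, 12, 10, 11]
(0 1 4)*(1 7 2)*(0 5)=(0 7 2 1 4 5)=[7, 4, 1, 3, 5, 0, 6, 2]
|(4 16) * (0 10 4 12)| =|(0 10 4 16 12)| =5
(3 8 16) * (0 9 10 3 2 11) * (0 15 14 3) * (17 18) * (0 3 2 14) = [9, 1, 11, 8, 4, 5, 6, 7, 16, 10, 3, 15, 12, 13, 2, 0, 14, 18, 17] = (0 9 10 3 8 16 14 2 11 15)(17 18)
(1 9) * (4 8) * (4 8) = (1 9) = [0, 9, 2, 3, 4, 5, 6, 7, 8, 1]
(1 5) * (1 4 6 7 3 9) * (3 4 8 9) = [0, 5, 2, 3, 6, 8, 7, 4, 9, 1] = (1 5 8 9)(4 6 7)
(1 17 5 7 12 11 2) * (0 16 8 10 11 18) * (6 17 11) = (0 16 8 10 6 17 5 7 12 18)(1 11 2) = [16, 11, 1, 3, 4, 7, 17, 12, 10, 9, 6, 2, 18, 13, 14, 15, 8, 5, 0]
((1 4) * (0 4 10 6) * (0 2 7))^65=(0 1 6 7 4 10 2)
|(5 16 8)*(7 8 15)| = 5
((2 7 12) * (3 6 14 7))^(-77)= (2 3 6 14 7 12)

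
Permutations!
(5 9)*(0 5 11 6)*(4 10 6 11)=(11)(0 5 9 4 10 6)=[5, 1, 2, 3, 10, 9, 0, 7, 8, 4, 6, 11]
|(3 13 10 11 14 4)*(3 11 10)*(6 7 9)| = 6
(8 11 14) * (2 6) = (2 6)(8 11 14) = [0, 1, 6, 3, 4, 5, 2, 7, 11, 9, 10, 14, 12, 13, 8]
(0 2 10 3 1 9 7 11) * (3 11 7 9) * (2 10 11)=[10, 3, 11, 1, 4, 5, 6, 7, 8, 9, 2, 0]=(0 10 2 11)(1 3)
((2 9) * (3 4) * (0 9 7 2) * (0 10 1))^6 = (0 10)(1 9) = ((0 9 10 1)(2 7)(3 4))^6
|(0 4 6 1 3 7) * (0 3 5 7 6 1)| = |(0 4 1 5 7 3 6)| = 7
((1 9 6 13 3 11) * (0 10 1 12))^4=(0 6 12 9 11 1 3 10 13)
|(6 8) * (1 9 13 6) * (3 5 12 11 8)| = 9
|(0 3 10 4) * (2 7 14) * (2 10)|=|(0 3 2 7 14 10 4)|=7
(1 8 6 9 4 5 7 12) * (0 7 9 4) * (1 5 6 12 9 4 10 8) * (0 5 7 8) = (0 8 12 7 9 5 4 6 10) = [8, 1, 2, 3, 6, 4, 10, 9, 12, 5, 0, 11, 7]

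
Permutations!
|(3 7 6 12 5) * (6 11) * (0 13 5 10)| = |(0 13 5 3 7 11 6 12 10)| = 9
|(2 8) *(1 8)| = 3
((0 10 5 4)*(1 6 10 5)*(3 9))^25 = ((0 5 4)(1 6 10)(3 9))^25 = (0 5 4)(1 6 10)(3 9)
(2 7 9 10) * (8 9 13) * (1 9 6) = (1 9 10 2 7 13 8 6) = [0, 9, 7, 3, 4, 5, 1, 13, 6, 10, 2, 11, 12, 8]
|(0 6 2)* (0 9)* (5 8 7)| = 12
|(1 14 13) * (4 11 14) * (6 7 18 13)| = |(1 4 11 14 6 7 18 13)| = 8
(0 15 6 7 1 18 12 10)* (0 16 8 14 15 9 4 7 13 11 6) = (0 9 4 7 1 18 12 10 16 8 14 15)(6 13 11) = [9, 18, 2, 3, 7, 5, 13, 1, 14, 4, 16, 6, 10, 11, 15, 0, 8, 17, 12]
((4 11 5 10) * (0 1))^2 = (4 5)(10 11) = ((0 1)(4 11 5 10))^2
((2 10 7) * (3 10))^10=((2 3 10 7))^10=(2 10)(3 7)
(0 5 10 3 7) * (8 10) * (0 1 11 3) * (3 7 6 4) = (0 5 8 10)(1 11 7)(3 6 4) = [5, 11, 2, 6, 3, 8, 4, 1, 10, 9, 0, 7]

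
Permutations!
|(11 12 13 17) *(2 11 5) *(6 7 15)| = |(2 11 12 13 17 5)(6 7 15)| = 6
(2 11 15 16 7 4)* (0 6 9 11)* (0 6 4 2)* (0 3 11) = (0 4 3 11 15 16 7 2 6 9) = [4, 1, 6, 11, 3, 5, 9, 2, 8, 0, 10, 15, 12, 13, 14, 16, 7]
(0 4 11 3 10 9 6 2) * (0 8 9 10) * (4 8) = (0 8 9 6 2 4 11 3) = [8, 1, 4, 0, 11, 5, 2, 7, 9, 6, 10, 3]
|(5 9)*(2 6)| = |(2 6)(5 9)| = 2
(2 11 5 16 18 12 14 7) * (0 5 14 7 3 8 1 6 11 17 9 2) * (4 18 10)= (0 5 16 10 4 18 12 7)(1 6 11 14 3 8)(2 17 9)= [5, 6, 17, 8, 18, 16, 11, 0, 1, 2, 4, 14, 7, 13, 3, 15, 10, 9, 12]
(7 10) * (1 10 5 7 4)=[0, 10, 2, 3, 1, 7, 6, 5, 8, 9, 4]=(1 10 4)(5 7)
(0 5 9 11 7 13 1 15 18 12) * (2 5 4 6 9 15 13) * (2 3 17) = (0 4 6 9 11 7 3 17 2 5 15 18 12)(1 13) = [4, 13, 5, 17, 6, 15, 9, 3, 8, 11, 10, 7, 0, 1, 14, 18, 16, 2, 12]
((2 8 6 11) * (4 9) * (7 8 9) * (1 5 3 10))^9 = (1 5 3 10)(2 4 8 11 9 7 6)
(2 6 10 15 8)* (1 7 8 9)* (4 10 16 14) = (1 7 8 2 6 16 14 4 10 15 9) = [0, 7, 6, 3, 10, 5, 16, 8, 2, 1, 15, 11, 12, 13, 4, 9, 14]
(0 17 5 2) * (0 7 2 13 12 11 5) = [17, 1, 7, 3, 4, 13, 6, 2, 8, 9, 10, 5, 11, 12, 14, 15, 16, 0] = (0 17)(2 7)(5 13 12 11)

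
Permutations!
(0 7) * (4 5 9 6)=(0 7)(4 5 9 6)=[7, 1, 2, 3, 5, 9, 4, 0, 8, 6]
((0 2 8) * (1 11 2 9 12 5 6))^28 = (0 9 12 5 6 1 11 2 8)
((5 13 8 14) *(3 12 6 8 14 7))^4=(3 7 8 6 12)(5 13 14)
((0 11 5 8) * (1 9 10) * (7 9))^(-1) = (0 8 5 11)(1 10 9 7)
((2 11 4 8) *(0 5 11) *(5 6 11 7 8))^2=((0 6 11 4 5 7 8 2))^2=(0 11 5 8)(2 6 4 7)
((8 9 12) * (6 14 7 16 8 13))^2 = (6 7 8 12)(9 13 14 16)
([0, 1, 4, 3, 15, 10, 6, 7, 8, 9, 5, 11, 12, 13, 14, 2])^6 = [0, 1, 2, 3, 4, 5, 6, 7, 8, 9, 10, 11, 12, 13, 14, 15]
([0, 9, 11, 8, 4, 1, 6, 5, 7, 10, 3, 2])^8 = (11)(1 9 10 3 8 7 5)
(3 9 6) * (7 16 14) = (3 9 6)(7 16 14) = [0, 1, 2, 9, 4, 5, 3, 16, 8, 6, 10, 11, 12, 13, 7, 15, 14]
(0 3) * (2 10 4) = (0 3)(2 10 4) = [3, 1, 10, 0, 2, 5, 6, 7, 8, 9, 4]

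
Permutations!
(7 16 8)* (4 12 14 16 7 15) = [0, 1, 2, 3, 12, 5, 6, 7, 15, 9, 10, 11, 14, 13, 16, 4, 8] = (4 12 14 16 8 15)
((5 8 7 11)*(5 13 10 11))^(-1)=(5 7 8)(10 13 11)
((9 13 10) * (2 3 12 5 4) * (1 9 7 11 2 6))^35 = (1 6 4 5 12 3 2 11 7 10 13 9)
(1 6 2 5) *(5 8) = (1 6 2 8 5) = [0, 6, 8, 3, 4, 1, 2, 7, 5]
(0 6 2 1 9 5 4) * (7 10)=(0 6 2 1 9 5 4)(7 10)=[6, 9, 1, 3, 0, 4, 2, 10, 8, 5, 7]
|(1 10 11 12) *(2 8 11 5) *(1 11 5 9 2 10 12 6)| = |(1 12 11 6)(2 8 5 10 9)| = 20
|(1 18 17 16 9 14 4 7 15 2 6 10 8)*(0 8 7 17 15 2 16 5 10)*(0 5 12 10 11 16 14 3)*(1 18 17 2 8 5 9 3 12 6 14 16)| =|(0 5 11 1 17 6 9 12 10 7 8 18 15 16 3)(2 14 4)| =15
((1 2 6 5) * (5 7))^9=(1 5 7 6 2)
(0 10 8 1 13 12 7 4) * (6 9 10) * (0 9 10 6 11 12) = (0 11 12 7 4 9 6 10 8 1 13) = [11, 13, 2, 3, 9, 5, 10, 4, 1, 6, 8, 12, 7, 0]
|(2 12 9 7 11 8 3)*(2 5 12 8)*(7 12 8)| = |(2 7 11)(3 5 8)(9 12)| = 6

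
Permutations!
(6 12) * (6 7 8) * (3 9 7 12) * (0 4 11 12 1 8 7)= (0 4 11 12 1 8 6 3 9)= [4, 8, 2, 9, 11, 5, 3, 7, 6, 0, 10, 12, 1]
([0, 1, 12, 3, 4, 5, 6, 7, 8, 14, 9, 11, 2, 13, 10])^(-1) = [0, 1, 12, 3, 4, 5, 6, 7, 8, 10, 14, 11, 2, 13, 9]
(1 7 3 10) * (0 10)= (0 10 1 7 3)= [10, 7, 2, 0, 4, 5, 6, 3, 8, 9, 1]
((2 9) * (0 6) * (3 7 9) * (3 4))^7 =(0 6)(2 3 9 4 7)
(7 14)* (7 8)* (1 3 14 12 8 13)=[0, 3, 2, 14, 4, 5, 6, 12, 7, 9, 10, 11, 8, 1, 13]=(1 3 14 13)(7 12 8)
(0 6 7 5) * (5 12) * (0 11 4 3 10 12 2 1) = (0 6 7 2 1)(3 10 12 5 11 4) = [6, 0, 1, 10, 3, 11, 7, 2, 8, 9, 12, 4, 5]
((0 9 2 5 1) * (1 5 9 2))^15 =((0 2 9 1))^15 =(0 1 9 2)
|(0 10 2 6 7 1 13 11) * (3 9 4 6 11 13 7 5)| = 20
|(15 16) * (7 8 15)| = |(7 8 15 16)| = 4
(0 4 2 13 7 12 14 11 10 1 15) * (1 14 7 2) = (0 4 1 15)(2 13)(7 12)(10 14 11) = [4, 15, 13, 3, 1, 5, 6, 12, 8, 9, 14, 10, 7, 2, 11, 0]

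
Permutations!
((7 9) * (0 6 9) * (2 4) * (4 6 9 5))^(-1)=((0 9 7)(2 6 5 4))^(-1)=(0 7 9)(2 4 5 6)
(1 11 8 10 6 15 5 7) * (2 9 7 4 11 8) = (1 8 10 6 15 5 4 11 2 9 7) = [0, 8, 9, 3, 11, 4, 15, 1, 10, 7, 6, 2, 12, 13, 14, 5]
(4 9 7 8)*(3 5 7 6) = (3 5 7 8 4 9 6) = [0, 1, 2, 5, 9, 7, 3, 8, 4, 6]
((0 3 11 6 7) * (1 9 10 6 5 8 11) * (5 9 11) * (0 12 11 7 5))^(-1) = (0 8 5 6 10 9 11 12 7 1 3)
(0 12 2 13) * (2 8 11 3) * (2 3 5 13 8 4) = (0 12 4 2 8 11 5 13) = [12, 1, 8, 3, 2, 13, 6, 7, 11, 9, 10, 5, 4, 0]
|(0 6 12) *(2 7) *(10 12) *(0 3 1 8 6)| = 6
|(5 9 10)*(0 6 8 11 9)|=|(0 6 8 11 9 10 5)|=7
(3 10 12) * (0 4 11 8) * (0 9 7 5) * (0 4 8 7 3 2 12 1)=(0 8 9 3 10 1)(2 12)(4 11 7 5)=[8, 0, 12, 10, 11, 4, 6, 5, 9, 3, 1, 7, 2]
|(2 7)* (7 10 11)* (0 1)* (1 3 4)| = 4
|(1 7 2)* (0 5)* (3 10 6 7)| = 6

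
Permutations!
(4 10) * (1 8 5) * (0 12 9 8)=(0 12 9 8 5 1)(4 10)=[12, 0, 2, 3, 10, 1, 6, 7, 5, 8, 4, 11, 9]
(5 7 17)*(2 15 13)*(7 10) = (2 15 13)(5 10 7 17) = [0, 1, 15, 3, 4, 10, 6, 17, 8, 9, 7, 11, 12, 2, 14, 13, 16, 5]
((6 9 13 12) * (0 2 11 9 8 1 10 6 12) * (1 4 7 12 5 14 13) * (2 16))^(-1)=((0 16 2 11 9 1 10 6 8 4 7 12 5 14 13))^(-1)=(0 13 14 5 12 7 4 8 6 10 1 9 11 2 16)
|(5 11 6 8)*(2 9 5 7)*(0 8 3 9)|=20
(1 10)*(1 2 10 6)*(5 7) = (1 6)(2 10)(5 7) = [0, 6, 10, 3, 4, 7, 1, 5, 8, 9, 2]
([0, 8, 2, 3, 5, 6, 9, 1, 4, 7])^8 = [0, 8, 2, 3, 5, 6, 9, 1, 4, 7]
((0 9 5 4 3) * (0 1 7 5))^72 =(9)(1 5 3 7 4)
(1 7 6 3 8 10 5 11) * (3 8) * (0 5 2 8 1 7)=(0 5 11 7 6 1)(2 8 10)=[5, 0, 8, 3, 4, 11, 1, 6, 10, 9, 2, 7]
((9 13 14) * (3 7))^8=((3 7)(9 13 14))^8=(9 14 13)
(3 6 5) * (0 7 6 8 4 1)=(0 7 6 5 3 8 4 1)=[7, 0, 2, 8, 1, 3, 5, 6, 4]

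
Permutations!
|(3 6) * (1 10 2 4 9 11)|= 6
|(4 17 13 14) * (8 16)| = 4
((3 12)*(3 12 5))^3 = ((12)(3 5))^3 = (12)(3 5)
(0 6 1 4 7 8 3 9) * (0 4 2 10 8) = (0 6 1 2 10 8 3 9 4 7) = [6, 2, 10, 9, 7, 5, 1, 0, 3, 4, 8]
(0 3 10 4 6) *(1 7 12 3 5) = (0 5 1 7 12 3 10 4 6) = [5, 7, 2, 10, 6, 1, 0, 12, 8, 9, 4, 11, 3]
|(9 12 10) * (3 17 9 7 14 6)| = 8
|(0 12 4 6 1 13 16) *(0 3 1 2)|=|(0 12 4 6 2)(1 13 16 3)|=20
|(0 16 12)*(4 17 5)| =3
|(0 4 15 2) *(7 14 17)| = |(0 4 15 2)(7 14 17)| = 12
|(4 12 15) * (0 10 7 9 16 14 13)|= 21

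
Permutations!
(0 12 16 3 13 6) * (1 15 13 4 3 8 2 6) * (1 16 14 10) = (0 12 14 10 1 15 13 16 8 2 6)(3 4) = [12, 15, 6, 4, 3, 5, 0, 7, 2, 9, 1, 11, 14, 16, 10, 13, 8]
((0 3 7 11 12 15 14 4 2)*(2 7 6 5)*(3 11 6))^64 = ((0 11 12 15 14 4 7 6 5 2))^64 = (0 14 5 12 7)(2 15 6 11 4)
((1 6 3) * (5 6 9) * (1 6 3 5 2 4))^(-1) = ((1 9 2 4)(3 6 5))^(-1) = (1 4 2 9)(3 5 6)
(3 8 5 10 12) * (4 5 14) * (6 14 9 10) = (3 8 9 10 12)(4 5 6 14) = [0, 1, 2, 8, 5, 6, 14, 7, 9, 10, 12, 11, 3, 13, 4]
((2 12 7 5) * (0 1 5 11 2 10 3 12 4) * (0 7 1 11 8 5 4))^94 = ((0 11 2)(1 4 7 8 5 10 3 12))^94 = (0 11 2)(1 3 5 7)(4 12 10 8)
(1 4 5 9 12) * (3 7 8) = (1 4 5 9 12)(3 7 8) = [0, 4, 2, 7, 5, 9, 6, 8, 3, 12, 10, 11, 1]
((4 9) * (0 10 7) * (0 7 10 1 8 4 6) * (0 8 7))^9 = ((10)(0 1 7)(4 9 6 8))^9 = (10)(4 9 6 8)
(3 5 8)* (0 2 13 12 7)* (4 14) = [2, 1, 13, 5, 14, 8, 6, 0, 3, 9, 10, 11, 7, 12, 4] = (0 2 13 12 7)(3 5 8)(4 14)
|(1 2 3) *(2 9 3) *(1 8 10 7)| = |(1 9 3 8 10 7)| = 6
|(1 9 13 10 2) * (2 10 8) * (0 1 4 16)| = |(0 1 9 13 8 2 4 16)| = 8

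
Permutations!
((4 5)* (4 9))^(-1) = (4 9 5) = ((4 5 9))^(-1)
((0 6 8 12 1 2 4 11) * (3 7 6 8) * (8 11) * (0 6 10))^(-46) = ((0 11 6 3 7 10)(1 2 4 8 12))^(-46) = (0 6 7)(1 12 8 4 2)(3 10 11)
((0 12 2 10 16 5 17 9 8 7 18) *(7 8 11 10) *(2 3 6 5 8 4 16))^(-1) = ((0 12 3 6 5 17 9 11 10 2 7 18)(4 16 8))^(-1) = (0 18 7 2 10 11 9 17 5 6 3 12)(4 8 16)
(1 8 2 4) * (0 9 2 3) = (0 9 2 4 1 8 3) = [9, 8, 4, 0, 1, 5, 6, 7, 3, 2]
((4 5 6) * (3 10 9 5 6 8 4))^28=(10)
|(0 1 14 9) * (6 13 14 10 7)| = 8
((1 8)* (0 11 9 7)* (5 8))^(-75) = (0 11 9 7)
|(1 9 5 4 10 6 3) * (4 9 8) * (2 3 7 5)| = 10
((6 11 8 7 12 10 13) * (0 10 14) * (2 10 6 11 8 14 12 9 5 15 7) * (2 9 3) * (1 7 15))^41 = (15)(0 8 5 7 2 13 14 6 9 1 3 10 11)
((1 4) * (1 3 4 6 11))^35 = (1 11 6)(3 4)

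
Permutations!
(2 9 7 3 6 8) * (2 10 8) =[0, 1, 9, 6, 4, 5, 2, 3, 10, 7, 8] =(2 9 7 3 6)(8 10)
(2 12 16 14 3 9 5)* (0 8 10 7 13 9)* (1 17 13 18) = (0 8 10 7 18 1 17 13 9 5 2 12 16 14 3) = [8, 17, 12, 0, 4, 2, 6, 18, 10, 5, 7, 11, 16, 9, 3, 15, 14, 13, 1]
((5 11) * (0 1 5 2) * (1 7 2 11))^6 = (11)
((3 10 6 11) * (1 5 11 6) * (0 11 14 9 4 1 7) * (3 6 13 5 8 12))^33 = (0 14 12 11 9 3 6 4 10 13 1 7 5 8)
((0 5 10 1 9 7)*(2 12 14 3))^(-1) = (0 7 9 1 10 5)(2 3 14 12)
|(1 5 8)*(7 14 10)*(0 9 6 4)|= 12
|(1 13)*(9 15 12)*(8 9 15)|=2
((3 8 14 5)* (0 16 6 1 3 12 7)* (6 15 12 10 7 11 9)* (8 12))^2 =((0 16 15 8 14 5 10 7)(1 3 12 11 9 6))^2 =(0 15 14 10)(1 12 9)(3 11 6)(5 7 16 8)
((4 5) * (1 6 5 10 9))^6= (10)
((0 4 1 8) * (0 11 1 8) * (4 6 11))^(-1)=(0 1 11 6)(4 8)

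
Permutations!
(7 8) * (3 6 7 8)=(8)(3 6 7)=[0, 1, 2, 6, 4, 5, 7, 3, 8]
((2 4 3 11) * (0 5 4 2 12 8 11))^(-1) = (0 3 4 5)(8 12 11)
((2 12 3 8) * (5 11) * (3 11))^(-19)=((2 12 11 5 3 8))^(-19)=(2 8 3 5 11 12)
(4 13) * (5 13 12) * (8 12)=(4 8 12 5 13)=[0, 1, 2, 3, 8, 13, 6, 7, 12, 9, 10, 11, 5, 4]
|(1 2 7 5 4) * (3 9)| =10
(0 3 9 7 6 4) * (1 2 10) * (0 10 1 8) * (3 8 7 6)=(0 8)(1 2)(3 9 6 4 10 7)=[8, 2, 1, 9, 10, 5, 4, 3, 0, 6, 7]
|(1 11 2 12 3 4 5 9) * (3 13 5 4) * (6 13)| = |(1 11 2 12 6 13 5 9)| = 8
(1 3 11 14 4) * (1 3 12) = (1 12)(3 11 14 4) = [0, 12, 2, 11, 3, 5, 6, 7, 8, 9, 10, 14, 1, 13, 4]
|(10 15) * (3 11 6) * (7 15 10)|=6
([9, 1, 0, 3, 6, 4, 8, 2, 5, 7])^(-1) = (0 2 7 9)(4 5 8 6)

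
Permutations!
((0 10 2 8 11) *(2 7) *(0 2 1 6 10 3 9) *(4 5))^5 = ((0 3 9)(1 6 10 7)(2 8 11)(4 5))^5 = (0 9 3)(1 6 10 7)(2 11 8)(4 5)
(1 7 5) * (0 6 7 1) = (0 6 7 5) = [6, 1, 2, 3, 4, 0, 7, 5]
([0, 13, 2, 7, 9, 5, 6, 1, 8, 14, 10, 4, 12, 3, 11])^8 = [0, 1, 2, 3, 4, 5, 6, 7, 8, 9, 10, 11, 12, 13, 14]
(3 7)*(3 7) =[0, 1, 2, 3, 4, 5, 6, 7] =(7)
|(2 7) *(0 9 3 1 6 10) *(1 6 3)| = |(0 9 1 3 6 10)(2 7)| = 6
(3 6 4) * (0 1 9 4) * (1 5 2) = [5, 9, 1, 6, 3, 2, 0, 7, 8, 4] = (0 5 2 1 9 4 3 6)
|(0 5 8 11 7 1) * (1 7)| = |(0 5 8 11 1)| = 5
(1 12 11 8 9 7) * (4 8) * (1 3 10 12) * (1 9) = (1 9 7 3 10 12 11 4 8) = [0, 9, 2, 10, 8, 5, 6, 3, 1, 7, 12, 4, 11]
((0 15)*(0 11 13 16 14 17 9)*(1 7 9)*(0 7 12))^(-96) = (0 13 17)(1 15 16)(11 14 12) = ((0 15 11 13 16 14 17 1 12)(7 9))^(-96)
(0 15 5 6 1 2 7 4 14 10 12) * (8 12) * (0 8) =(0 15 5 6 1 2 7 4 14 10)(8 12) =[15, 2, 7, 3, 14, 6, 1, 4, 12, 9, 0, 11, 8, 13, 10, 5]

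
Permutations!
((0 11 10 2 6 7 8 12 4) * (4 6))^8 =(12)(0 2 11 4 10)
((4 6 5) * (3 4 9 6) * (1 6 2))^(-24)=(1 6 5 9 2)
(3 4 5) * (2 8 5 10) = (2 8 5 3 4 10) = [0, 1, 8, 4, 10, 3, 6, 7, 5, 9, 2]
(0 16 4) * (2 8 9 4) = (0 16 2 8 9 4) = [16, 1, 8, 3, 0, 5, 6, 7, 9, 4, 10, 11, 12, 13, 14, 15, 2]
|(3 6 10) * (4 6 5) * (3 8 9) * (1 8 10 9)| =10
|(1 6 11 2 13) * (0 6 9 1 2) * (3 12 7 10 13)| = 6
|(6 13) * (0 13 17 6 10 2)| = 4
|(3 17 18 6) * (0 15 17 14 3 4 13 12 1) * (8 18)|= 10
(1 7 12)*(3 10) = (1 7 12)(3 10) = [0, 7, 2, 10, 4, 5, 6, 12, 8, 9, 3, 11, 1]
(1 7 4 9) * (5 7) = [0, 5, 2, 3, 9, 7, 6, 4, 8, 1] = (1 5 7 4 9)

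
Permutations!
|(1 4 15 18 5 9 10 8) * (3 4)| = |(1 3 4 15 18 5 9 10 8)| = 9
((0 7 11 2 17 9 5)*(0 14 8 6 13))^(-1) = ((0 7 11 2 17 9 5 14 8 6 13))^(-1) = (0 13 6 8 14 5 9 17 2 11 7)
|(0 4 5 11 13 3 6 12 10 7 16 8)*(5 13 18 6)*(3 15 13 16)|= 8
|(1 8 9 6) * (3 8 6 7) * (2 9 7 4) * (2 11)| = 12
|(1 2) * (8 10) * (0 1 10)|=|(0 1 2 10 8)|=5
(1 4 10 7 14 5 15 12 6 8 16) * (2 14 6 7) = [0, 4, 14, 3, 10, 15, 8, 6, 16, 9, 2, 11, 7, 13, 5, 12, 1] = (1 4 10 2 14 5 15 12 7 6 8 16)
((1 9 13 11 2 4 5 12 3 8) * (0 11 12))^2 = (0 2 5 11 4)(1 13 3)(8 9 12)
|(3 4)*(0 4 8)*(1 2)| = |(0 4 3 8)(1 2)| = 4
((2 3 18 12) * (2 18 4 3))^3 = ((3 4)(12 18))^3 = (3 4)(12 18)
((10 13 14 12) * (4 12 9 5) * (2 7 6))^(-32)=((2 7 6)(4 12 10 13 14 9 5))^(-32)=(2 7 6)(4 13 5 10 9 12 14)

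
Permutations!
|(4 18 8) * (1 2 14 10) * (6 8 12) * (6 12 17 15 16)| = 28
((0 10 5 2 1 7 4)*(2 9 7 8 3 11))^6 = ((0 10 5 9 7 4)(1 8 3 11 2))^6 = (1 8 3 11 2)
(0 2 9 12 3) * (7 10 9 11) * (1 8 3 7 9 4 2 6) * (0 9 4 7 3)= (0 6 1 8)(2 11 4)(3 9 12)(7 10)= [6, 8, 11, 9, 2, 5, 1, 10, 0, 12, 7, 4, 3]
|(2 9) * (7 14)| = |(2 9)(7 14)| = 2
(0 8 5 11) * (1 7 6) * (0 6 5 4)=(0 8 4)(1 7 5 11 6)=[8, 7, 2, 3, 0, 11, 1, 5, 4, 9, 10, 6]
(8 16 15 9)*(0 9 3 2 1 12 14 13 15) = [9, 12, 1, 2, 4, 5, 6, 7, 16, 8, 10, 11, 14, 15, 13, 3, 0] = (0 9 8 16)(1 12 14 13 15 3 2)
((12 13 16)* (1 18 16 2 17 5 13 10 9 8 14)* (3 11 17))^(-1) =((1 18 16 12 10 9 8 14)(2 3 11 17 5 13))^(-1) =(1 14 8 9 10 12 16 18)(2 13 5 17 11 3)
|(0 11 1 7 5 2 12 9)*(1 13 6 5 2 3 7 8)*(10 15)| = 10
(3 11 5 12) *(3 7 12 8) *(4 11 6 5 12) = (3 6 5 8)(4 11 12 7) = [0, 1, 2, 6, 11, 8, 5, 4, 3, 9, 10, 12, 7]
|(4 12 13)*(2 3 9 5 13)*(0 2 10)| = |(0 2 3 9 5 13 4 12 10)| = 9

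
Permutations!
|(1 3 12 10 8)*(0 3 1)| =5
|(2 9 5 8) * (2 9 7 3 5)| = 6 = |(2 7 3 5 8 9)|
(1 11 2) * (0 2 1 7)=(0 2 7)(1 11)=[2, 11, 7, 3, 4, 5, 6, 0, 8, 9, 10, 1]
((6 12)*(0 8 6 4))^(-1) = (0 4 12 6 8)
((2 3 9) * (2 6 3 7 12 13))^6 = ((2 7 12 13)(3 9 6))^6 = (2 12)(7 13)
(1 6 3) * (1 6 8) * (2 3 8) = (1 2 3 6 8) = [0, 2, 3, 6, 4, 5, 8, 7, 1]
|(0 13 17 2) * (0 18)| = |(0 13 17 2 18)| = 5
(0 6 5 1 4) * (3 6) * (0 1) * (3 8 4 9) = [8, 9, 2, 6, 1, 0, 5, 7, 4, 3] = (0 8 4 1 9 3 6 5)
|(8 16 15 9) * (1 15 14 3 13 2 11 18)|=|(1 15 9 8 16 14 3 13 2 11 18)|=11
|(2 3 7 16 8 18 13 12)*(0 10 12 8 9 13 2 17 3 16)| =|(0 10 12 17 3 7)(2 16 9 13 8 18)| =6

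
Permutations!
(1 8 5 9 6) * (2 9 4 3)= (1 8 5 4 3 2 9 6)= [0, 8, 9, 2, 3, 4, 1, 7, 5, 6]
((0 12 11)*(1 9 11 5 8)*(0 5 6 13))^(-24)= ((0 12 6 13)(1 9 11 5 8))^(-24)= (13)(1 9 11 5 8)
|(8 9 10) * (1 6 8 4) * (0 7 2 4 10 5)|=9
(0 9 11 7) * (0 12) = [9, 1, 2, 3, 4, 5, 6, 12, 8, 11, 10, 7, 0] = (0 9 11 7 12)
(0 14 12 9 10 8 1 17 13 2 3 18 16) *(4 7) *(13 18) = (0 14 12 9 10 8 1 17 18 16)(2 3 13)(4 7) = [14, 17, 3, 13, 7, 5, 6, 4, 1, 10, 8, 11, 9, 2, 12, 15, 0, 18, 16]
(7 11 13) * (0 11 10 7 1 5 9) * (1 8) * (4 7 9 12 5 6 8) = (0 11 13 4 7 10 9)(1 6 8)(5 12) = [11, 6, 2, 3, 7, 12, 8, 10, 1, 0, 9, 13, 5, 4]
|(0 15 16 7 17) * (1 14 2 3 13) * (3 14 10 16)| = 18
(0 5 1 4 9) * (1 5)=(0 1 4 9)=[1, 4, 2, 3, 9, 5, 6, 7, 8, 0]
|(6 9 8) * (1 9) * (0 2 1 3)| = 7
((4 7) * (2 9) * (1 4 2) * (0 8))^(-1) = ((0 8)(1 4 7 2 9))^(-1) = (0 8)(1 9 2 7 4)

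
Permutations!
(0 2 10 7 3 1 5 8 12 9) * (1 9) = (0 2 10 7 3 9)(1 5 8 12) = [2, 5, 10, 9, 4, 8, 6, 3, 12, 0, 7, 11, 1]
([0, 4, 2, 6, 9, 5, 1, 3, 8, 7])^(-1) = [0, 6, 2, 7, 1, 5, 3, 9, 8, 4]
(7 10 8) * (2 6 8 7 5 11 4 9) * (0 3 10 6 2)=(0 3 10 7 6 8 5 11 4 9)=[3, 1, 2, 10, 9, 11, 8, 6, 5, 0, 7, 4]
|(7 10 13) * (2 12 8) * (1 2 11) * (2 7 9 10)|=|(1 7 2 12 8 11)(9 10 13)|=6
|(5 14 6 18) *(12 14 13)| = |(5 13 12 14 6 18)| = 6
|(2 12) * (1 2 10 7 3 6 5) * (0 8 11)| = 24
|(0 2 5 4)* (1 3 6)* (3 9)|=4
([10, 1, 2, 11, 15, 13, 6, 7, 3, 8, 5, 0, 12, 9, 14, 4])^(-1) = (0 11 3 8 9 13 5 10)(4 15)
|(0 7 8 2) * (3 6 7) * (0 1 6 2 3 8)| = 7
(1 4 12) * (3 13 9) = (1 4 12)(3 13 9) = [0, 4, 2, 13, 12, 5, 6, 7, 8, 3, 10, 11, 1, 9]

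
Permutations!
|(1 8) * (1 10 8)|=2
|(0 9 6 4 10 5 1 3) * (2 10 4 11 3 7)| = 5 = |(0 9 6 11 3)(1 7 2 10 5)|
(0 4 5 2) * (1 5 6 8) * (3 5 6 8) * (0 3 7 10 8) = (0 4)(1 6 7 10 8)(2 3 5) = [4, 6, 3, 5, 0, 2, 7, 10, 1, 9, 8]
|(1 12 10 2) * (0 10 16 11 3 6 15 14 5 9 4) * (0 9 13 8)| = 14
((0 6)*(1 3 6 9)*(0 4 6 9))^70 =((1 3 9)(4 6))^70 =(1 3 9)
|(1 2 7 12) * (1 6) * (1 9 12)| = 3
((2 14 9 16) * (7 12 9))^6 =(16) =((2 14 7 12 9 16))^6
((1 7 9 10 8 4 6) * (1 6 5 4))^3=((1 7 9 10 8)(4 5))^3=(1 10 7 8 9)(4 5)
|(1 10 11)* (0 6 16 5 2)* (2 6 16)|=|(0 16 5 6 2)(1 10 11)|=15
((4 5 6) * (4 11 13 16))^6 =(16)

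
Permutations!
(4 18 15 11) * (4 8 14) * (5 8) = (4 18 15 11 5 8 14) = [0, 1, 2, 3, 18, 8, 6, 7, 14, 9, 10, 5, 12, 13, 4, 11, 16, 17, 15]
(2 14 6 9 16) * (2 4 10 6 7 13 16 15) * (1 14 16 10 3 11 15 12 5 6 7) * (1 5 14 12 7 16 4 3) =[0, 12, 4, 11, 1, 6, 9, 13, 8, 7, 16, 15, 14, 10, 5, 2, 3] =(1 12 14 5 6 9 7 13 10 16 3 11 15 2 4)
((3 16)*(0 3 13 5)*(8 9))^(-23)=((0 3 16 13 5)(8 9))^(-23)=(0 16 5 3 13)(8 9)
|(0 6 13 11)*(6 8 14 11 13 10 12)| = 12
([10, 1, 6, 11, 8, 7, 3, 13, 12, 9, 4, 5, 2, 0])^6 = (0 6)(2 13)(3 10)(4 11)(5 8)(7 12)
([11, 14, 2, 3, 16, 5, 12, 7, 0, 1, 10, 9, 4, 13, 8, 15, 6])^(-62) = (0 14 9)(1 11 8)(4 6)(12 16)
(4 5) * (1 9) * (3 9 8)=(1 8 3 9)(4 5)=[0, 8, 2, 9, 5, 4, 6, 7, 3, 1]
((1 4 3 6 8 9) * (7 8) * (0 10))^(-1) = ((0 10)(1 4 3 6 7 8 9))^(-1) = (0 10)(1 9 8 7 6 3 4)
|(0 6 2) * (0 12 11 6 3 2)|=|(0 3 2 12 11 6)|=6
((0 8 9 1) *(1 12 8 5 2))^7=(0 1 2 5)(8 9 12)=((0 5 2 1)(8 9 12))^7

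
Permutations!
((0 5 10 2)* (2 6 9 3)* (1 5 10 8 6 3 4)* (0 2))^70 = (0 10 3)(1 9 8)(4 6 5)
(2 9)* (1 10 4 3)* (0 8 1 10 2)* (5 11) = [8, 2, 9, 10, 3, 11, 6, 7, 1, 0, 4, 5] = (0 8 1 2 9)(3 10 4)(5 11)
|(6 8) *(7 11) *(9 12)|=2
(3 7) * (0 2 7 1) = (0 2 7 3 1) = [2, 0, 7, 1, 4, 5, 6, 3]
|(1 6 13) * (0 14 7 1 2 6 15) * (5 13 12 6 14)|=8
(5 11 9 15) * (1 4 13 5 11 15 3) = (1 4 13 5 15 11 9 3) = [0, 4, 2, 1, 13, 15, 6, 7, 8, 3, 10, 9, 12, 5, 14, 11]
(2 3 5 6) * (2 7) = (2 3 5 6 7) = [0, 1, 3, 5, 4, 6, 7, 2]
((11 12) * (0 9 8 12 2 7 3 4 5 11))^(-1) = ((0 9 8 12)(2 7 3 4 5 11))^(-1) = (0 12 8 9)(2 11 5 4 3 7)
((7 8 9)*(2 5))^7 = (2 5)(7 8 9)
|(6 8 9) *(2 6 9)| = |(9)(2 6 8)| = 3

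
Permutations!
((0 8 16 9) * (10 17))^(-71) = (0 8 16 9)(10 17)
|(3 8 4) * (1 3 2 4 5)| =|(1 3 8 5)(2 4)| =4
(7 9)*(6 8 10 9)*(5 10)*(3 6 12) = (3 6 8 5 10 9 7 12) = [0, 1, 2, 6, 4, 10, 8, 12, 5, 7, 9, 11, 3]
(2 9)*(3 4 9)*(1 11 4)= [0, 11, 3, 1, 9, 5, 6, 7, 8, 2, 10, 4]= (1 11 4 9 2 3)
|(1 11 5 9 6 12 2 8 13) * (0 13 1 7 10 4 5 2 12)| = 8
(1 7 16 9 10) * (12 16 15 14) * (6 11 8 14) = (1 7 15 6 11 8 14 12 16 9 10) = [0, 7, 2, 3, 4, 5, 11, 15, 14, 10, 1, 8, 16, 13, 12, 6, 9]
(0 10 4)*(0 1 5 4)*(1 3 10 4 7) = (0 4 3 10)(1 5 7) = [4, 5, 2, 10, 3, 7, 6, 1, 8, 9, 0]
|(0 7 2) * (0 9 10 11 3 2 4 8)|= 20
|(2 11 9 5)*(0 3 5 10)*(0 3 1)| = |(0 1)(2 11 9 10 3 5)| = 6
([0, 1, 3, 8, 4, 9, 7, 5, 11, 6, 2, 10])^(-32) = (2 11 3 10 8)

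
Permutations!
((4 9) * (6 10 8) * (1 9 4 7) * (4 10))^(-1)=(1 7 9)(4 6 8 10)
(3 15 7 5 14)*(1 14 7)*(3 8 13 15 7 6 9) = (1 14 8 13 15)(3 7 5 6 9) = [0, 14, 2, 7, 4, 6, 9, 5, 13, 3, 10, 11, 12, 15, 8, 1]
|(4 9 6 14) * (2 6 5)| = |(2 6 14 4 9 5)| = 6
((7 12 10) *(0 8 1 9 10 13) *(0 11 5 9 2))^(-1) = (0 2 1 8)(5 11 13 12 7 10 9)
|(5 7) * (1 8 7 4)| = 5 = |(1 8 7 5 4)|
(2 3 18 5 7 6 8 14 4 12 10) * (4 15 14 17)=(2 3 18 5 7 6 8 17 4 12 10)(14 15)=[0, 1, 3, 18, 12, 7, 8, 6, 17, 9, 2, 11, 10, 13, 15, 14, 16, 4, 5]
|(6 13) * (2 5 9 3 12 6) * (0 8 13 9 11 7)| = 28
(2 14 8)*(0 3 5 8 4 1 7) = [3, 7, 14, 5, 1, 8, 6, 0, 2, 9, 10, 11, 12, 13, 4] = (0 3 5 8 2 14 4 1 7)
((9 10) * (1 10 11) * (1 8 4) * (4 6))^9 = (1 9 8 4 10 11 6)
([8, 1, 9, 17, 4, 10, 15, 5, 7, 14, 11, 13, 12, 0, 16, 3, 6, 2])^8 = [8, 1, 2, 3, 4, 10, 6, 5, 7, 9, 11, 13, 12, 0, 14, 15, 16, 17]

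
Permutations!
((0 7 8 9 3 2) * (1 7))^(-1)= (0 2 3 9 8 7 1)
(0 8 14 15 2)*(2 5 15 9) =(0 8 14 9 2)(5 15) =[8, 1, 0, 3, 4, 15, 6, 7, 14, 2, 10, 11, 12, 13, 9, 5]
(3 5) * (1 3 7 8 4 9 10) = (1 3 5 7 8 4 9 10) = [0, 3, 2, 5, 9, 7, 6, 8, 4, 10, 1]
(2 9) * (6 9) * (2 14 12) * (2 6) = [0, 1, 2, 3, 4, 5, 9, 7, 8, 14, 10, 11, 6, 13, 12] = (6 9 14 12)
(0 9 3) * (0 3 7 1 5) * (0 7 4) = [9, 5, 2, 3, 0, 7, 6, 1, 8, 4] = (0 9 4)(1 5 7)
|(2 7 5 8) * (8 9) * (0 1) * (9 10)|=|(0 1)(2 7 5 10 9 8)|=6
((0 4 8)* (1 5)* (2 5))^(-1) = ((0 4 8)(1 2 5))^(-1) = (0 8 4)(1 5 2)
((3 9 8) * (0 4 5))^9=((0 4 5)(3 9 8))^9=(9)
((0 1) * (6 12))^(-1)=((0 1)(6 12))^(-1)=(0 1)(6 12)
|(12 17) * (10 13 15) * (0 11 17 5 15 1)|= |(0 11 17 12 5 15 10 13 1)|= 9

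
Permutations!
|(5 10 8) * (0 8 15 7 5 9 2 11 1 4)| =28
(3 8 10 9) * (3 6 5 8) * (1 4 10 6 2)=[0, 4, 1, 3, 10, 8, 5, 7, 6, 2, 9]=(1 4 10 9 2)(5 8 6)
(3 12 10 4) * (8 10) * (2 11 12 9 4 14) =(2 11 12 8 10 14)(3 9 4) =[0, 1, 11, 9, 3, 5, 6, 7, 10, 4, 14, 12, 8, 13, 2]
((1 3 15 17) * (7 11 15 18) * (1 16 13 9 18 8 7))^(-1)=(1 18 9 13 16 17 15 11 7 8 3)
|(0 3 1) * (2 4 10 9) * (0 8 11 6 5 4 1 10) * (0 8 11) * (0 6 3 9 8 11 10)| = |(0 9 2 1 10 8 6 5 4 11 3)| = 11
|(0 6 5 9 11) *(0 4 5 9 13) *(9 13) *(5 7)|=15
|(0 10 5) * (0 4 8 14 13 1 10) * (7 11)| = |(1 10 5 4 8 14 13)(7 11)| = 14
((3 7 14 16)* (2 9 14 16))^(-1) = ((2 9 14)(3 7 16))^(-1) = (2 14 9)(3 16 7)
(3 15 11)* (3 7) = (3 15 11 7) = [0, 1, 2, 15, 4, 5, 6, 3, 8, 9, 10, 7, 12, 13, 14, 11]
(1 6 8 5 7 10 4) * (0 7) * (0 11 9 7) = [0, 6, 2, 3, 1, 11, 8, 10, 5, 7, 4, 9] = (1 6 8 5 11 9 7 10 4)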